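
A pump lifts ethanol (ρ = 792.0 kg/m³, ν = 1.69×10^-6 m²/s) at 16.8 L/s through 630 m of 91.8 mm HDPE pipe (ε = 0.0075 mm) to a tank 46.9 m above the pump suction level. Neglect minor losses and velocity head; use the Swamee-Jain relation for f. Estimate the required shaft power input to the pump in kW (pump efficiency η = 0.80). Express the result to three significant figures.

V = 4Q/(πD²) = 2.538 m/s; Re = 1.38×10^5; ε/D = 8.17×10^-5; f = 0.01730
h_f = f(L/D)V²/2g = 38.99 m
Total head H = z + h_f = 46.9 + 38.99 = 85.89 m
P_hyd = ρgQH = 792.0·9.81·0.0168·85.89 = 11.21 kW
P_shaft = P_hyd/η = 11.21/0.80 = 14.01 kW

P_shaft ≈ 14.0 kW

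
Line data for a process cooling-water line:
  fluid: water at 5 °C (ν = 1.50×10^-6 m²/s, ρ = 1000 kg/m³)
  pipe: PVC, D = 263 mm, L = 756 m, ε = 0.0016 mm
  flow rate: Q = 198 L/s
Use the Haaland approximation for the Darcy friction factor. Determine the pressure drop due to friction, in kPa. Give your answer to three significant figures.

Δp ≈ 240 kPa

V = 4Q/(πD²) = 4·0.198/(π·0.263²) = 3.645 m/s
Re = VD/ν = 3.645·0.263/1.50×10^-6 = 6.39×10^5 → turbulent
ε/D = 0.0016/263 = 6.08×10^-6
Haaland: f = 0.01259
h_f = f(L/D)V²/(2g) = 0.01259·(756/0.263)·3.645²/(2·9.81) = 24.50 m
Δp = ρg·h_f = 1000·9.81·24.50 = 240.3 kPa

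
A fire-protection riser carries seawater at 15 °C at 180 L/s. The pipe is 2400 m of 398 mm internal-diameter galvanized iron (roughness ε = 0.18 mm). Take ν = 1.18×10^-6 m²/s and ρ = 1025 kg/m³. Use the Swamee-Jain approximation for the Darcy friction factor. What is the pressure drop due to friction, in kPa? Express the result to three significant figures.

V = 4Q/(πD²) = 4·0.180/(π·0.398²) = 1.447 m/s
Re = VD/ν = 1.447·0.398/1.18×10^-6 = 4.88×10^5 → turbulent
ε/D = 0.18/398 = 4.52×10^-4
Swamee-Jain: f = 0.01749
h_f = f(L/D)V²/(2g) = 0.01749·(2400/0.398)·1.447²/(2·9.81) = 11.25 m
Δp = ρg·h_f = 1025·9.81·11.25 = 113.2 kPa

Δp ≈ 113 kPa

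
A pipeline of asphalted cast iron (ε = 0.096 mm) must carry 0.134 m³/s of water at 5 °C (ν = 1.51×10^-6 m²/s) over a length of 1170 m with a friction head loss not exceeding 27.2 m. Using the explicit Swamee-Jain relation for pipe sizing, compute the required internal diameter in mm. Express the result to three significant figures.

D ≈ 260 mm

Swamee-Jain (Type III): D = 0.66·[ε^1.25·(LQ²/(gh_f))^4.75 + ν·Q^9.4·(L/(gh_f))^5.2]^0.04
LQ²/(gh_f) = 0.07873; L/(gh_f) = 4.385
Term 1 = ε^1.25·(…)^4.75 = 5.43×10^-11; Term 2 = ν·Q^9.4·(…)^5.2 = 2.05×10^-11
D = 0.66·(5.43×10^-11 + 2.05×10^-11)^0.04 = 0.2597 m = 260 mm
Check: V = 2.53 m/s, Re = 4.35×10^5, f = 0.01705, h_f = 25.0 m ≈ 27.2 m ✓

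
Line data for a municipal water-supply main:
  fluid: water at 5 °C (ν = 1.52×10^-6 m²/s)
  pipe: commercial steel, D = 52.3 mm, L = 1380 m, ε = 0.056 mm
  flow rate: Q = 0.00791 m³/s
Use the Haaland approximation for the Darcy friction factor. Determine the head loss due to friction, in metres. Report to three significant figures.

h_f ≈ 397 m

V = 4Q/(πD²) = 4·0.00791/(π·0.0523²) = 3.682 m/s
Re = VD/ν = 3.682·0.0523/1.52×10^-6 = 1.27×10^5 → turbulent
ε/D = 0.056/52.3 = 0.00107
Haaland: f = 0.02180
h_f = f(L/D)V²/(2g) = 0.02180·(1380/0.0523)·3.682²/(2·9.81) = 397.4 m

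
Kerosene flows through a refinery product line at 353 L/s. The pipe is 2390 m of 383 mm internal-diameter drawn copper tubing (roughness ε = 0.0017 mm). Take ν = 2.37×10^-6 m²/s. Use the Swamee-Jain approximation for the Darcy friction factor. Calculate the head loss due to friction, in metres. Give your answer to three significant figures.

h_f ≈ 39.4 m

V = 4Q/(πD²) = 4·0.353/(π·0.383²) = 3.064 m/s
Re = VD/ν = 3.064·0.383/2.37×10^-6 = 4.95×10^5 → turbulent
ε/D = 0.0017/383 = 4.44×10^-6
Swamee-Jain: f = 0.01319
h_f = f(L/D)V²/(2g) = 0.01319·(2390/0.383)·3.064²/(2·9.81) = 39.37 m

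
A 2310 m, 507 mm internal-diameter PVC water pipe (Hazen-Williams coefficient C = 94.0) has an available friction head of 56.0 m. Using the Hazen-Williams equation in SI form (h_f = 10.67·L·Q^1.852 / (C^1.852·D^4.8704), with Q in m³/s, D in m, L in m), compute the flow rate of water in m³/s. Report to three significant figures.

Q ≈ 0.589 m³/s

Rearranging: Q = [h_f·C^1.852·D^4.8704 / (10.67·L)]^(1/1.852)
Q = [56.0·94.0^1.852·0.507^4.8704 / (10.67·2310)]^0.540 = 0.5888 m³/s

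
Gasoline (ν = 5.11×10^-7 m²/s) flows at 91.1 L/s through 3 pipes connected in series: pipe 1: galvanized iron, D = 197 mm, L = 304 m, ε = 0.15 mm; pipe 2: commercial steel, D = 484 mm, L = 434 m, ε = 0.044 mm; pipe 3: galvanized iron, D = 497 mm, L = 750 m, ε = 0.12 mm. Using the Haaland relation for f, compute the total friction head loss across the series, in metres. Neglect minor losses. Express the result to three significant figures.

H ≈ 13.6 m

Pipe 1: V = 2.989 m/s, Re = 1.15×10^6, ε/D = 7.61×10^-4, f = 0.01871, h_1 = f(L/D)V²/2g = 13.15 m
Pipe 2: V = 0.4952 m/s, Re = 4.69×10^5, ε/D = 9.09×10^-5, f = 0.01427, h_2 = f(L/D)V²/2g = 0.1599 m
Pipe 3: V = 0.4696 m/s, Re = 4.57×10^5, ε/D = 2.41×10^-4, f = 0.01577, h_3 = f(L/D)V²/2g = 0.2675 m
Series → Q common, losses add: H = Σh = 13.58 m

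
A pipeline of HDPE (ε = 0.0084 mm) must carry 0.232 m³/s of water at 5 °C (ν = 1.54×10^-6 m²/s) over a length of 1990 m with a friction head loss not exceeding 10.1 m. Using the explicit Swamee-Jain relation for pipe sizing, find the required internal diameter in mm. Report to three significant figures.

Swamee-Jain (Type III): D = 0.66·[ε^1.25·(LQ²/(gh_f))^4.75 + ν·Q^9.4·(L/(gh_f))^5.2]^0.04
LQ²/(gh_f) = 1.081; L/(gh_f) = 20.08
Term 1 = ε^1.25·(…)^4.75 = 6.55×10^-7; Term 2 = ν·Q^9.4·(…)^5.2 = 9.95×10^-6
D = 0.66·(6.55×10^-7 + 9.95×10^-6)^0.04 = 0.4174 m = 417 mm
Check: V = 1.70 m/s, Re = 4.60×10^5, f = 0.01359, h_f = 9.49 m ≈ 10.1 m ✓

D ≈ 417 mm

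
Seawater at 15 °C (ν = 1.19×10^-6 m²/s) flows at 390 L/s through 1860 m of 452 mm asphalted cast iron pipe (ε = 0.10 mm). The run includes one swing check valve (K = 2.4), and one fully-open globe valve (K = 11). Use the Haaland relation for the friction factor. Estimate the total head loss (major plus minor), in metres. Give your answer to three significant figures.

V = 4Q/(πD²) = 2.431 m/s; V²/2g = 0.3011 m
Re = 9.23×10^5, ε/D = 2.21×10^-4 → f = 0.01489 (Haaland)
Major: h_f = f(L/D)·V²/2g = 0.01489·4115·0.3011 = 18.45 m
Minor: ΣK = 13.4; h_m = ΣK·V²/2g = 4.035 m
Total H_L = 18.45 + 4.035 = 22.48 m

H_L ≈ 22.5 m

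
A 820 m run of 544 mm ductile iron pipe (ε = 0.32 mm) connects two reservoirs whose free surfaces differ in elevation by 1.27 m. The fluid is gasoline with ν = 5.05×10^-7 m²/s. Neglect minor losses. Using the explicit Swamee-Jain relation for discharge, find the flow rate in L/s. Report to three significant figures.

Q ≈ 224 L/s

Swamee-Jain (Type II): Q = -0.965·√(gD⁵h_f/L)·ln[ε/(3.7D) + √(3.17ν²L/(gD³h_f))]
√(gD⁵h_f/L) = √(9.81·0.544⁵·1.27/820) = 0.02690
ε/(3.7D) = 1.59×10^-4; √(3.17ν²L/(gD³h_f)) = 1.82×10^-5
Q = -0.965·0.02690·ln(1.772×10^-4) = 0.2243 m³/s
Check: V = 0.965 m/s, Re = 1.04×10^6, f = 0.01785, h_f = 1.28 m ≈ 1.27 m ✓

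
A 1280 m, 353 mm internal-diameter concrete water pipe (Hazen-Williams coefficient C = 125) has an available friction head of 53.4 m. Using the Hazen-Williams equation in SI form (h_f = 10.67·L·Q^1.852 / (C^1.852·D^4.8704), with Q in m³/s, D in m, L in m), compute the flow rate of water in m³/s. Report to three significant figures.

Q ≈ 0.405 m³/s

Rearranging: Q = [h_f·C^1.852·D^4.8704 / (10.67·L)]^(1/1.852)
Q = [53.4·125^1.852·0.353^4.8704 / (10.67·1280)]^0.540 = 0.4051 m³/s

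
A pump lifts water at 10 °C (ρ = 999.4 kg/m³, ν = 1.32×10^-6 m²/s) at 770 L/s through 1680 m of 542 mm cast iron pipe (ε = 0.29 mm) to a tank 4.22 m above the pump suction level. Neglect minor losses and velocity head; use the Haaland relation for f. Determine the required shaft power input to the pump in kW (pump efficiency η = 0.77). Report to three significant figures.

P_shaft ≈ 340 kW

V = 4Q/(πD²) = 3.337 m/s; Re = 1.37×10^6; ε/D = 5.35×10^-4; f = 0.01730
h_f = f(L/D)V²/2g = 30.44 m
Total head H = z + h_f = 4.22 + 30.44 = 34.66 m
P_hyd = ρgQH = 999.4·9.81·0.770·34.66 = 261.7 kW
P_shaft = P_hyd/η = 261.7/0.77 = 339.8 kW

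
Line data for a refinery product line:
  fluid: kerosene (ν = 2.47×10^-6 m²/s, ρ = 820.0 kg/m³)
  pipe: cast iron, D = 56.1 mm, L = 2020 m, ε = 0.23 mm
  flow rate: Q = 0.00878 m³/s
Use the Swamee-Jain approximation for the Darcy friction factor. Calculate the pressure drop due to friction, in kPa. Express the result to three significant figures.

V = 4Q/(πD²) = 4·0.00878/(π·0.0561²) = 3.552 m/s
Re = VD/ν = 3.552·0.0561/2.47×10^-6 = 8.07×10^4 → turbulent
ε/D = 0.23/56.1 = 0.00410
Swamee-Jain: f = 0.03021
h_f = f(L/D)V²/(2g) = 0.03021·(2020/0.0561)·3.552²/(2·9.81) = 699.5 m
Δp = ρg·h_f = 820.0·9.81·699.5 = 5627 kPa

Δp ≈ 5630 kPa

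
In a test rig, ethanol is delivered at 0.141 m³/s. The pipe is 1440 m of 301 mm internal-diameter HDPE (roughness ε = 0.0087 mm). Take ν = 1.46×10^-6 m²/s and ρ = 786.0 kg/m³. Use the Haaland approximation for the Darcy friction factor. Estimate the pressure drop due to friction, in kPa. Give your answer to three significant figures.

Δp ≈ 102 kPa

V = 4Q/(πD²) = 4·0.141/(π·0.301²) = 1.982 m/s
Re = VD/ν = 1.982·0.301/1.46×10^-6 = 4.09×10^5 → turbulent
ε/D = 0.0087/301 = 2.89×10^-5
Haaland: f = 0.01385
h_f = f(L/D)V²/(2g) = 0.01385·(1440/0.301)·1.982²/(2·9.81) = 13.26 m
Δp = ρg·h_f = 786.0·9.81·13.26 = 102.2 kPa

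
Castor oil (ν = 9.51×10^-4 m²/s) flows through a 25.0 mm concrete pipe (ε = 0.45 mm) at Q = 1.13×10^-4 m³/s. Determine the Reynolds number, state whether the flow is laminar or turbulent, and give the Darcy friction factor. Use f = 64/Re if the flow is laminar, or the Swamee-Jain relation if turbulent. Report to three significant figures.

V = 4Q/(πD²) = 0.2302 m/s
Re = VD/ν = 0.2302·0.0250/9.51×10^-4 = 6.05
Re < 2300 → laminar → f = 64/Re = 10.58

Re ≈ 6.05; laminar; f = 64/Re ≈ 10.6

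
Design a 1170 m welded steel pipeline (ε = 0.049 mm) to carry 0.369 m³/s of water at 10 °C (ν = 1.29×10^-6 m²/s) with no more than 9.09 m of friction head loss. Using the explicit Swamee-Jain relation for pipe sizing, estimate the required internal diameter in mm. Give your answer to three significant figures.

Swamee-Jain (Type III): D = 0.66·[ε^1.25·(LQ²/(gh_f))^4.75 + ν·Q^9.4·(L/(gh_f))^5.2]^0.04
LQ²/(gh_f) = 1.787; L/(gh_f) = 13.12
Term 1 = ε^1.25·(…)^4.75 = 6.45×10^-5; Term 2 = ν·Q^9.4·(…)^5.2 = 7.14×10^-5
D = 0.66·(6.45×10^-5 + 7.14×10^-5)^0.04 = 0.4623 m = 462 mm
Check: V = 2.20 m/s, Re = 7.88×10^5, f = 0.01388, h_f = 8.65 m ≈ 9.09 m ✓

D ≈ 462 mm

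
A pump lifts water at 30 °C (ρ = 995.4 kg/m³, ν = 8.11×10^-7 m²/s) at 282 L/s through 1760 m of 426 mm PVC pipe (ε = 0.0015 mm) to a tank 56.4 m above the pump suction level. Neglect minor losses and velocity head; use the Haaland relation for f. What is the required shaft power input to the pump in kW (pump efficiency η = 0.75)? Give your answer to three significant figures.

P_shaft ≈ 242 kW

V = 4Q/(πD²) = 1.979 m/s; Re = 1.04×10^6; ε/D = 3.52×10^-6; f = 0.01157
h_f = f(L/D)V²/2g = 9.538 m
Total head H = z + h_f = 56.4 + 9.538 = 65.94 m
P_hyd = ρgQH = 995.4·9.81·0.282·65.94 = 181.6 kW
P_shaft = P_hyd/η = 181.6/0.75 = 242.1 kW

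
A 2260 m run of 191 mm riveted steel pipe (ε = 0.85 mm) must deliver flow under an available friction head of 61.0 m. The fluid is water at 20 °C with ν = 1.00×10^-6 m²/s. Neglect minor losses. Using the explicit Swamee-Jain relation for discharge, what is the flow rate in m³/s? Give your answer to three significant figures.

Q ≈ 0.0530 m³/s

Swamee-Jain (Type II): Q = -0.965·√(gD⁵h_f/L)·ln[ε/(3.7D) + √(3.17ν²L/(gD³h_f))]
√(gD⁵h_f/L) = √(9.81·0.191⁵·61.0/2260) = 0.008204
ε/(3.7D) = 0.00120; √(3.17ν²L/(gD³h_f)) = 4.15×10^-5
Q = -0.965·0.008204·ln(0.001244) = 0.05296 m³/s
Check: V = 1.85 m/s, Re = 3.53×10^5, f = 0.02974, h_f = 61.3 m ≈ 61.0 m ✓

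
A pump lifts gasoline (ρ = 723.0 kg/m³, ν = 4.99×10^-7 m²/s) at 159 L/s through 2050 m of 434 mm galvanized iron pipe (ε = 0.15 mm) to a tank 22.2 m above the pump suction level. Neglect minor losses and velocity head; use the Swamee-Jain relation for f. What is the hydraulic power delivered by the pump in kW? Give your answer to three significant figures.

V = 4Q/(πD²) = 1.075 m/s; Re = 9.35×10^5; ε/D = 3.46×10^-4; f = 0.01619
h_f = f(L/D)V²/2g = 4.503 m
Total head H = z + h_f = 22.2 + 4.503 = 26.70 m
P_hyd = ρgQH = 723.0·9.81·0.159·26.70 = 30.11 kW

P_hyd ≈ 30.1 kW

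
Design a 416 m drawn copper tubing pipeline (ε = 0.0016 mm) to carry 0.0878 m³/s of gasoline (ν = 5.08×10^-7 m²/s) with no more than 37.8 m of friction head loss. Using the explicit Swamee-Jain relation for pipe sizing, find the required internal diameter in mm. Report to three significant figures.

Swamee-Jain (Type III): D = 0.66·[ε^1.25·(LQ²/(gh_f))^4.75 + ν·Q^9.4·(L/(gh_f))^5.2]^0.04
LQ²/(gh_f) = 0.008648; L/(gh_f) = 1.122
Term 1 = ε^1.25·(…)^4.75 = 9.03×10^-18; Term 2 = ν·Q^9.4·(…)^5.2 = 1.08×10^-16
D = 0.66·(9.03×10^-18 + 1.08×10^-16)^0.04 = 0.1522 m = 152 mm
Check: V = 4.83 m/s, Re = 1.45×10^6, f = 0.01124, h_f = 36.5 m ≈ 37.8 m ✓

D ≈ 152 mm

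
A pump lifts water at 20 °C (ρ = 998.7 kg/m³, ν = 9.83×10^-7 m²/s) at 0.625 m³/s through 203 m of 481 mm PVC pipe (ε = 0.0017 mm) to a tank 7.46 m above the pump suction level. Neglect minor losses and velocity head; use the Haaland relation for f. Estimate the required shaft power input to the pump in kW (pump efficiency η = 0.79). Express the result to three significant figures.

V = 4Q/(πD²) = 3.440 m/s; Re = 1.68×10^6; ε/D = 3.53×10^-6; f = 0.01072
h_f = f(L/D)V²/2g = 2.728 m
Total head H = z + h_f = 7.46 + 2.728 = 10.19 m
P_hyd = ρgQH = 998.7·9.81·0.625·10.19 = 62.38 kW
P_shaft = P_hyd/η = 62.38/0.79 = 78.97 kW

P_shaft ≈ 79.0 kW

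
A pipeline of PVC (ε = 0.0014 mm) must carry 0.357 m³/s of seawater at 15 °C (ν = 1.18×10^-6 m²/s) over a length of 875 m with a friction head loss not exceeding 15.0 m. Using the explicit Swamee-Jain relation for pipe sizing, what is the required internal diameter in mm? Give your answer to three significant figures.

Swamee-Jain (Type III): D = 0.66·[ε^1.25·(LQ²/(gh_f))^4.75 + ν·Q^9.4·(L/(gh_f))^5.2]^0.04
LQ²/(gh_f) = 0.7579; L/(gh_f) = 5.946
Term 1 = ε^1.25·(…)^4.75 = 1.29×10^-8; Term 2 = ν·Q^9.4·(…)^5.2 = 7.82×10^-7
D = 0.66·(1.29×10^-8 + 7.82×10^-7)^0.04 = 0.3763 m = 376 mm
Check: V = 3.21 m/s, Re = 1.02×10^6, f = 0.01166, h_f = 14.2 m ≈ 15.0 m ✓

D ≈ 376 mm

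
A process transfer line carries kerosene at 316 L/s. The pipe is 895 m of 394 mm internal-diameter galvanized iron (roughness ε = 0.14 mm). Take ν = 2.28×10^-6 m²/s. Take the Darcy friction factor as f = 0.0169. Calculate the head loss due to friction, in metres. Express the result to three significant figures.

V = 4Q/(πD²) = 4·0.316/(π·0.394²) = 2.592 m/s
h_f = f(L/D)V²/(2g) = 0.01690·(895/0.394)·2.592²/(2·9.81) = 13.14 m

h_f ≈ 13.1 m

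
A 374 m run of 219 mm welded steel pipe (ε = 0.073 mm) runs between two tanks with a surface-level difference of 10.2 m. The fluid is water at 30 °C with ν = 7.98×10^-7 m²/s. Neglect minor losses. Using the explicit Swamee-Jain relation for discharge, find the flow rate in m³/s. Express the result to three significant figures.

Q ≈ 0.101 m³/s

Swamee-Jain (Type II): Q = -0.965·√(gD⁵h_f/L)·ln[ε/(3.7D) + √(3.17ν²L/(gD³h_f))]
√(gD⁵h_f/L) = √(9.81·0.219⁵·10.2/374) = 0.01161
ε/(3.7D) = 9.01×10^-5; √(3.17ν²L/(gD³h_f)) = 2.68×10^-5
Q = -0.965·0.01161·ln(1.169×10^-4) = 0.1014 m³/s
Check: V = 2.69 m/s, Re = 7.39×10^5, f = 0.01627, h_f = 10.3 m ≈ 10.2 m ✓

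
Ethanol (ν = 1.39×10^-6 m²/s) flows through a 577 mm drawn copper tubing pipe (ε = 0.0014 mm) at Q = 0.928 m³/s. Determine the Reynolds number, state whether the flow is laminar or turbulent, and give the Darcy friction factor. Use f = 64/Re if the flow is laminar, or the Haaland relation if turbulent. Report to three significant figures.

Re ≈ 1.47×10^6; turbulent; f ≈ 0.0109

V = 4Q/(πD²) = 3.549 m/s
Re = VD/ν = 3.549·0.577/1.39×10^-6 = 1.47×10^6
Re > 4000 → turbulent; ε/D = 2.43×10^-6
Haaland: f = 0.01092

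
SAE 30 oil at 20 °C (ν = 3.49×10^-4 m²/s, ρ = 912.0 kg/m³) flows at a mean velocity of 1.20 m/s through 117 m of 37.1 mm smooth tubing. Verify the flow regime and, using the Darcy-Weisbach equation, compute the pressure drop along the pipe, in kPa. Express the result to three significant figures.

Δp ≈ 1040 kPa

Re = VD/ν = 1.20·0.03710/3.49×10^-4 = 128 → laminar (Re < 2300)
f = 64/Re = 0.5017
h_f = f(L/D)V²/(2g) = 0.5017·(117/0.03710)·1.20²/(2·9.81) = 116.1 m
Δp = ρg·h_f = 912.0·9.81·116.1 = 1039 kPa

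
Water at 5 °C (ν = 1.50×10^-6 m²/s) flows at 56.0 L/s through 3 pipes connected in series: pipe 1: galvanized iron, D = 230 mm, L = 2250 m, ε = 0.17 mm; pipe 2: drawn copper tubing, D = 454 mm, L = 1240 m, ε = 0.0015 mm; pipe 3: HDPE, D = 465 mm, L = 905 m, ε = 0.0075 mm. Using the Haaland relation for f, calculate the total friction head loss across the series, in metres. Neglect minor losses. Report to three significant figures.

Pipe 1: V = 1.348 m/s, Re = 2.07×10^5, ε/D = 7.39×10^-4, f = 0.01976, h_1 = f(L/D)V²/2g = 17.90 m
Pipe 2: V = 0.3459 m/s, Re = 1.05×10^5, ε/D = 3.30×10^-6, f = 0.01767, h_2 = f(L/D)V²/2g = 0.2943 m
Pipe 3: V = 0.3298 m/s, Re = 1.02×10^5, ε/D = 1.61×10^-5, f = 0.01780, h_3 = f(L/D)V²/2g = 0.1920 m
Series → Q common, losses add: H = Σh = 18.39 m

H ≈ 18.4 m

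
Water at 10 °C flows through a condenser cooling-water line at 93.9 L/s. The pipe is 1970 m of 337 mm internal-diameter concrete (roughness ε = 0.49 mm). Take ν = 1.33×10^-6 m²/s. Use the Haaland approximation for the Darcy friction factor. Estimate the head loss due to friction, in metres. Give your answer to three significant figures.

h_f ≈ 7.38 m

V = 4Q/(πD²) = 4·0.0939/(π·0.337²) = 1.053 m/s
Re = VD/ν = 1.053·0.337/1.33×10^-6 = 2.67×10^5 → turbulent
ε/D = 0.49/337 = 0.00145
Haaland: f = 0.02234
h_f = f(L/D)V²/(2g) = 0.02234·(1970/0.337)·1.053²/(2·9.81) = 7.375 m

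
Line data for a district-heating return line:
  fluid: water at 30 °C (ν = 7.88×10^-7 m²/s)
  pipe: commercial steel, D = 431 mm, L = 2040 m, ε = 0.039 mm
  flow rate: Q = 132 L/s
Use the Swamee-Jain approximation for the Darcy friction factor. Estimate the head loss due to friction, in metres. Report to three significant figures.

V = 4Q/(πD²) = 4·0.132/(π·0.431²) = 0.9048 m/s
Re = VD/ν = 0.9048·0.431/7.88×10^-7 = 4.95×10^5 → turbulent
ε/D = 0.039/431 = 9.05×10^-5
Swamee-Jain: f = 0.01437
h_f = f(L/D)V²/(2g) = 0.01437·(2040/0.431)·0.9048²/(2·9.81) = 2.838 m

h_f ≈ 2.84 m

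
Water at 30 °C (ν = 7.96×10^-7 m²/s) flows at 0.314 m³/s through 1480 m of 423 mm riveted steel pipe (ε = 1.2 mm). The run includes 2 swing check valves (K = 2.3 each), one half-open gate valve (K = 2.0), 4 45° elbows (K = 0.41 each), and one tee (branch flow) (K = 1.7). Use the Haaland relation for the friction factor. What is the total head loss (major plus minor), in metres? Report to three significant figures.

V = 4Q/(πD²) = 2.234 m/s; V²/2g = 0.2545 m
Re = 1.19×10^6, ε/D = 0.00284 → f = 0.02592 (Haaland)
Major: h_f = f(L/D)·V²/2g = 0.02592·3499·0.2545 = 23.07 m
Minor: ΣK = 9.94; h_m = ΣK·V²/2g = 2.529 m
Total H_L = 23.07 + 2.529 = 25.60 m

H_L ≈ 25.6 m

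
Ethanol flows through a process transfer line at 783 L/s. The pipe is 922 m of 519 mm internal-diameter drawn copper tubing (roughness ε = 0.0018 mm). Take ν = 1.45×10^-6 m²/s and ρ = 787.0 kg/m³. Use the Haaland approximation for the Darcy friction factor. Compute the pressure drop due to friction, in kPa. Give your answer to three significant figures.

Δp ≈ 107 kPa

V = 4Q/(πD²) = 4·0.783/(π·0.519²) = 3.701 m/s
Re = VD/ν = 3.701·0.519/1.45×10^-6 = 1.32×10^6 → turbulent
ε/D = 0.0018/519 = 3.47×10^-6
Haaland: f = 0.01113
h_f = f(L/D)V²/(2g) = 0.01113·(922/0.519)·3.701²/(2·9.81) = 13.80 m
Δp = ρg·h_f = 787.0·9.81·13.80 = 106.6 kPa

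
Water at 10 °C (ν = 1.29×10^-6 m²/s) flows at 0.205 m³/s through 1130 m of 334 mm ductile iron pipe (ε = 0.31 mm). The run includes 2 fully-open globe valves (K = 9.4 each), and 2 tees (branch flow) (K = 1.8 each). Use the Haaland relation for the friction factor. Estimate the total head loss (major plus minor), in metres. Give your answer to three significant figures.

V = 4Q/(πD²) = 2.340 m/s; V²/2g = 0.2790 m
Re = 6.06×10^5, ε/D = 9.28×10^-4 → f = 0.01978 (Haaland)
Major: h_f = f(L/D)·V²/2g = 0.01978·3383·0.2790 = 18.67 m
Minor: ΣK = 22.4; h_m = ΣK·V²/2g = 6.250 m
Total H_L = 18.67 + 6.250 = 24.92 m

H_L ≈ 24.9 m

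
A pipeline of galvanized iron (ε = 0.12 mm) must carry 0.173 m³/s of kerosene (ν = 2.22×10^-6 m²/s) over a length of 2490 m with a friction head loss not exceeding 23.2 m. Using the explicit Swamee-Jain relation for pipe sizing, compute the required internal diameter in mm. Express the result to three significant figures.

D ≈ 347 mm

Swamee-Jain (Type III): D = 0.66·[ε^1.25·(LQ²/(gh_f))^4.75 + ν·Q^9.4·(L/(gh_f))^5.2]^0.04
LQ²/(gh_f) = 0.3274; L/(gh_f) = 10.94
Term 1 = ε^1.25·(…)^4.75 = 6.25×10^-8; Term 2 = ν·Q^9.4·(…)^5.2 = 3.86×10^-8
D = 0.66·(6.25×10^-8 + 3.86×10^-8)^0.04 = 0.3465 m = 347 mm
Check: V = 1.83 m/s, Re = 2.86×10^5, f = 0.01745, h_f = 21.5 m ≈ 23.2 m ✓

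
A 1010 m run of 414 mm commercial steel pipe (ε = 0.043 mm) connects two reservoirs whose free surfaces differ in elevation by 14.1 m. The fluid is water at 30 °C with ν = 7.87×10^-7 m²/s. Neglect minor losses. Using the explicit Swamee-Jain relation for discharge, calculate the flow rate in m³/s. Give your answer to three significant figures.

Q ≈ 0.397 m³/s

Swamee-Jain (Type II): Q = -0.965·√(gD⁵h_f/L)·ln[ε/(3.7D) + √(3.17ν²L/(gD³h_f))]
√(gD⁵h_f/L) = √(9.81·0.414⁵·14.1/1010) = 0.04081
ε/(3.7D) = 2.81×10^-5; √(3.17ν²L/(gD³h_f)) = 1.42×10^-5
Q = -0.965·0.04081·ln(4.229×10^-5) = 0.3966 m³/s
Check: V = 2.95 m/s, Re = 1.55×10^6, f = 0.01314, h_f = 14.2 m ≈ 14.1 m ✓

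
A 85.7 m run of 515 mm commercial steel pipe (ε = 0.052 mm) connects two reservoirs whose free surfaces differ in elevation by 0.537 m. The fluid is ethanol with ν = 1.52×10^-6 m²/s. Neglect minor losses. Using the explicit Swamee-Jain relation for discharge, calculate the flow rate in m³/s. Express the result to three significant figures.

Q ≈ 0.445 m³/s

Swamee-Jain (Type II): Q = -0.965·√(gD⁵h_f/L)·ln[ε/(3.7D) + √(3.17ν²L/(gD³h_f))]
√(gD⁵h_f/L) = √(9.81·0.515⁵·0.537/85.7) = 0.04719
ε/(3.7D) = 2.73×10^-5; √(3.17ν²L/(gD³h_f)) = 2.95×10^-5
Q = -0.965·0.04719·ln(5.682×10^-5) = 0.4452 m³/s
Check: V = 2.14 m/s, Re = 7.24×10^5, f = 0.01392, h_f = 0.539 m ≈ 0.537 m ✓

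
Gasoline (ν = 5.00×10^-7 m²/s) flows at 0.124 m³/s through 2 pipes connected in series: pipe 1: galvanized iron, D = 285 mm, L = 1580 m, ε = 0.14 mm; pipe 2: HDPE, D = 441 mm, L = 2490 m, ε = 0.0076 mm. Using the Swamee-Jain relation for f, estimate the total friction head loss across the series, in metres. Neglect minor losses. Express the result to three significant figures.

Pipe 1: V = 1.944 m/s, Re = 1.11×10^6, ε/D = 4.91×10^-4, f = 0.01719, h_1 = f(L/D)V²/2g = 18.35 m
Pipe 2: V = 0.8118 m/s, Re = 7.16×10^5, ε/D = 1.72×10^-5, f = 0.01263, h_2 = f(L/D)V²/2g = 2.395 m
Series → Q common, losses add: H = Σh = 20.75 m

H ≈ 20.7 m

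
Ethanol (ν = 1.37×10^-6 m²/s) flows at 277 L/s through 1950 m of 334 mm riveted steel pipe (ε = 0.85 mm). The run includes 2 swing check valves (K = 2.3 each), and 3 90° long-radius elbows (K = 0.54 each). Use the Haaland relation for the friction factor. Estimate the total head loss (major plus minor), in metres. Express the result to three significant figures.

V = 4Q/(πD²) = 3.162 m/s; V²/2g = 0.5094 m
Re = 7.71×10^5, ε/D = 0.00254 → f = 0.02522 (Haaland)
Major: h_f = f(L/D)·V²/2g = 0.02522·5838·0.5094 = 75.02 m
Minor: ΣK = 6.22; h_m = ΣK·V²/2g = 3.169 m
Total H_L = 75.02 + 3.169 = 78.19 m

H_L ≈ 78.2 m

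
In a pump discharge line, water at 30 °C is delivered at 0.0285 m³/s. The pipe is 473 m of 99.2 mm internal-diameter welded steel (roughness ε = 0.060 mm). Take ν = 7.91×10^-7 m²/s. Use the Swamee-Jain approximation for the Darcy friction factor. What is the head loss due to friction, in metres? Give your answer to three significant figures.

h_f ≈ 61.0 m

V = 4Q/(πD²) = 4·0.0285/(π·0.0992²) = 3.687 m/s
Re = VD/ν = 3.687·0.0992/7.91×10^-7 = 4.62×10^5 → turbulent
ε/D = 0.060/99.2 = 6.05×10^-4
Swamee-Jain: f = 0.01847
h_f = f(L/D)V²/(2g) = 0.01847·(473/0.0992)·3.687²/(2·9.81) = 61.02 m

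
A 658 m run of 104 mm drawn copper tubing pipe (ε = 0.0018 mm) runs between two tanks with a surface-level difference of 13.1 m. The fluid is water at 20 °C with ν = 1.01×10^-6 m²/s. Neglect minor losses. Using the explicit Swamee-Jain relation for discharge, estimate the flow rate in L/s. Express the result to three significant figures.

Q ≈ 13.4 L/s

Swamee-Jain (Type II): Q = -0.965·√(gD⁵h_f/L)·ln[ε/(3.7D) + √(3.17ν²L/(gD³h_f))]
√(gD⁵h_f/L) = √(9.81·0.104⁵·13.1/658) = 0.001541
ε/(3.7D) = 4.68×10^-6; √(3.17ν²L/(gD³h_f)) = 1.21×10^-4
Q = -0.965·0.001541·ln(1.260×10^-4) = 0.01336 m³/s
Check: V = 1.57 m/s, Re = 1.62×10^5, f = 0.01633, h_f = 13.0 m ≈ 13.1 m ✓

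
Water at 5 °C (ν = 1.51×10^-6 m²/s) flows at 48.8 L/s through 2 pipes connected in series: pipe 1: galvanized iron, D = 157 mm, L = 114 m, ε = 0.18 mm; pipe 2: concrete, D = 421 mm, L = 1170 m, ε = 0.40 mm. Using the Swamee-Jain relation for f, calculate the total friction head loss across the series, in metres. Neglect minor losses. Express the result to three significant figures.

H ≈ 5.43 m

Pipe 1: V = 2.521 m/s, Re = 2.62×10^5, ε/D = 0.00115, f = 0.02146, h_1 = f(L/D)V²/2g = 5.046 m
Pipe 2: V = 0.3506 m/s, Re = 9.77×10^4, ε/D = 9.50×10^-4, f = 0.02222, h_2 = f(L/D)V²/2g = 0.3867 m
Series → Q common, losses add: H = Σh = 5.433 m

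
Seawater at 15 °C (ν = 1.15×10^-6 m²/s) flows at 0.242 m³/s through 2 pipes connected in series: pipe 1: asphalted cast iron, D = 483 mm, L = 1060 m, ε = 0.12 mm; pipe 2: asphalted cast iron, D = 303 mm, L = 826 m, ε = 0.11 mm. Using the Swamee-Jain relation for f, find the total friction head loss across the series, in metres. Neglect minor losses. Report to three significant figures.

Pipe 1: V = 1.321 m/s, Re = 5.55×10^5, ε/D = 2.48×10^-4, f = 0.01582, h_1 = f(L/D)V²/2g = 3.088 m
Pipe 2: V = 3.356 m/s, Re = 8.84×10^5, ε/D = 3.63×10^-4, f = 0.01637, h_2 = f(L/D)V²/2g = 25.62 m
Series → Q common, losses add: H = Σh = 28.71 m

H ≈ 28.7 m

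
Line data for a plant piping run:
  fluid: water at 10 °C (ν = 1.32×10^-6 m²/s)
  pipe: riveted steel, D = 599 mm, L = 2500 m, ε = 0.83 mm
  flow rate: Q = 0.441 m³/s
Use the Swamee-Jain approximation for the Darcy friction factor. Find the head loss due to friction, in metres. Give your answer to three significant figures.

h_f ≈ 11.3 m

V = 4Q/(πD²) = 4·0.441/(π·0.599²) = 1.565 m/s
Re = VD/ν = 1.565·0.599/1.32×10^-6 = 7.10×10^5 → turbulent
ε/D = 0.83/599 = 0.00139
Swamee-Jain: f = 0.02173
h_f = f(L/D)V²/(2g) = 0.02173·(2500/0.599)·1.565²/(2·9.81) = 11.32 m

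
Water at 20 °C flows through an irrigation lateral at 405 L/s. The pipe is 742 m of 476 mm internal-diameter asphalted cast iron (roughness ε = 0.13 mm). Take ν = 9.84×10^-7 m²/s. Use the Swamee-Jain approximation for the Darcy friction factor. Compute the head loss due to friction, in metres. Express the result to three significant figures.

V = 4Q/(πD²) = 4·0.405/(π·0.476²) = 2.276 m/s
Re = VD/ν = 2.276·0.476/9.84×10^-7 = 1.10×10^6 → turbulent
ε/D = 0.13/476 = 2.73×10^-4
Swamee-Jain: f = 0.01544
h_f = f(L/D)V²/(2g) = 0.01544·(742/0.476)·2.276²/(2·9.81) = 6.356 m

h_f ≈ 6.36 m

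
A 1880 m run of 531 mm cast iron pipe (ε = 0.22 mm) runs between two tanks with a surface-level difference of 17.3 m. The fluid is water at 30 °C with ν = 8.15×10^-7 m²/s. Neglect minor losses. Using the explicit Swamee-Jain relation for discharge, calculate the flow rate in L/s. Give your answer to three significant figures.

Q ≈ 536 L/s

Swamee-Jain (Type II): Q = -0.965·√(gD⁵h_f/L)·ln[ε/(3.7D) + √(3.17ν²L/(gD³h_f))]
√(gD⁵h_f/L) = √(9.81·0.531⁵·17.3/1880) = 0.06173
ε/(3.7D) = 1.12×10^-4; √(3.17ν²L/(gD³h_f)) = 1.25×10^-5
Q = -0.965·0.06173·ln(1.245×10^-4) = 0.5356 m³/s
Check: V = 2.42 m/s, Re = 1.58×10^6, f = 0.01647, h_f = 17.4 m ≈ 17.3 m ✓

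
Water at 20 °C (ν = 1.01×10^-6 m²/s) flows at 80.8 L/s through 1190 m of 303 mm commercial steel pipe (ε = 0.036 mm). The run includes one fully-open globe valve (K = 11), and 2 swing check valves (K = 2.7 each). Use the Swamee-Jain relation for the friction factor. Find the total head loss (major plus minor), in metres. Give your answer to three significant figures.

H_L ≈ 4.92 m

V = 4Q/(πD²) = 1.121 m/s; V²/2g = 0.06400 m
Re = 3.36×10^5, ε/D = 1.19×10^-4 → f = 0.01538 (Swamee-Jain)
Major: h_f = f(L/D)·V²/2g = 0.01538·3927·0.06400 = 3.867 m
Minor: ΣK = 16.4; h_m = ΣK·V²/2g = 1.050 m
Total H_L = 3.867 + 1.050 = 4.916 m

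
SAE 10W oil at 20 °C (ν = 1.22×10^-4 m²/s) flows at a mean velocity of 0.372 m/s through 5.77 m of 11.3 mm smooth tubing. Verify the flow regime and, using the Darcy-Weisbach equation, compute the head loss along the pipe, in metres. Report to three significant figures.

Re = VD/ν = 0.372·0.01130/1.22×10^-4 = 34.5 → laminar (Re < 2300)
f = 64/Re = 1.857
h_f = f(L/D)V²/(2g) = 1.857·(5.77/0.01130)·0.372²/(2·9.81) = 6.690 m

h_f ≈ 6.69 m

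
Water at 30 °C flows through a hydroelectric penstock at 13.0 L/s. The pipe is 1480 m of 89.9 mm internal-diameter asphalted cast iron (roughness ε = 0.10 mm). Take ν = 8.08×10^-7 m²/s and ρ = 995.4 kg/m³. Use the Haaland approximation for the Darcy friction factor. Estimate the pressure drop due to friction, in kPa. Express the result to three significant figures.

V = 4Q/(πD²) = 4·0.0130/(π·0.0899²) = 2.048 m/s
Re = VD/ν = 2.048·0.0899/8.08×10^-7 = 2.28×10^5 → turbulent
ε/D = 0.10/89.9 = 0.00111
Haaland: f = 0.02122
h_f = f(L/D)V²/(2g) = 0.02122·(1480/0.0899)·2.048²/(2·9.81) = 74.68 m
Δp = ρg·h_f = 995.4·9.81·74.68 = 729.2 kPa

Δp ≈ 729 kPa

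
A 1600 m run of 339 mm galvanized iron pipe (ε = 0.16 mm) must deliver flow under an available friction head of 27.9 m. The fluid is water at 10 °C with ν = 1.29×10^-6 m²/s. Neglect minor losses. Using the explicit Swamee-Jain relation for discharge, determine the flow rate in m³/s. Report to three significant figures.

Swamee-Jain (Type II): Q = -0.965·√(gD⁵h_f/L)·ln[ε/(3.7D) + √(3.17ν²L/(gD³h_f))]
√(gD⁵h_f/L) = √(9.81·0.339⁵·27.9/1600) = 0.02767
ε/(3.7D) = 1.28×10^-4; √(3.17ν²L/(gD³h_f)) = 2.81×10^-5
Q = -0.965·0.02767·ln(1.557×10^-4) = 0.2341 m³/s
Check: V = 2.59 m/s, Re = 6.82×10^5, f = 0.01735, h_f = 28.1 m ≈ 27.9 m ✓

Q ≈ 0.234 m³/s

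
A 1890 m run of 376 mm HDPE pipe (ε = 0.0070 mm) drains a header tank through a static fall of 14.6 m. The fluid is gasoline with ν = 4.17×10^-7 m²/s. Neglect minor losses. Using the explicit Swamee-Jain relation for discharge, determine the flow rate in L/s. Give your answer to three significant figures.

Swamee-Jain (Type II): Q = -0.965·√(gD⁵h_f/L)·ln[ε/(3.7D) + √(3.17ν²L/(gD³h_f))]
√(gD⁵h_f/L) = √(9.81·0.376⁵·14.6/1890) = 0.02386
ε/(3.7D) = 5.03×10^-6; √(3.17ν²L/(gD³h_f)) = 1.17×10^-5
Q = -0.965·0.02386·ln(1.673×10^-5) = 0.2533 m³/s
Check: V = 2.28 m/s, Re = 2.06×10^6, f = 0.01099, h_f = 14.6 m ≈ 14.6 m ✓

Q ≈ 253 L/s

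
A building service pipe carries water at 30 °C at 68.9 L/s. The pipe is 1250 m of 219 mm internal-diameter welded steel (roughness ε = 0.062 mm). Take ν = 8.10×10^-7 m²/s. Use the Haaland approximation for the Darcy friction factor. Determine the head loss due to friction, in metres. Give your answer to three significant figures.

h_f ≈ 15.6 m

V = 4Q/(πD²) = 4·0.0689/(π·0.219²) = 1.829 m/s
Re = VD/ν = 1.829·0.219/8.10×10^-7 = 4.95×10^5 → turbulent
ε/D = 0.062/219 = 2.83×10^-4
Haaland: f = 0.01603
h_f = f(L/D)V²/(2g) = 0.01603·(1250/0.219)·1.829²/(2·9.81) = 15.60 m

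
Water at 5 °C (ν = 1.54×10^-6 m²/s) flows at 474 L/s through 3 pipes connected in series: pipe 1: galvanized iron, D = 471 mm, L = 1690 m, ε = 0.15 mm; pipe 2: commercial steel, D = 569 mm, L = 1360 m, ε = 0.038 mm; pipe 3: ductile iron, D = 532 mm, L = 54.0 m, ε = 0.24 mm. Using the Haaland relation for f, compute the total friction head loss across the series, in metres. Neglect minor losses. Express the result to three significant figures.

H ≈ 27.5 m

Pipe 1: V = 2.720 m/s, Re = 8.32×10^5, ε/D = 3.18×10^-4, f = 0.01588, h_1 = f(L/D)V²/2g = 21.49 m
Pipe 2: V = 1.864 m/s, Re = 6.89×10^5, ε/D = 6.68×10^-5, f = 0.01333, h_2 = f(L/D)V²/2g = 5.644 m
Pipe 3: V = 2.132 m/s, Re = 7.37×10^5, ε/D = 4.51×10^-4, f = 0.01699, h_3 = f(L/D)V²/2g = 0.3996 m
Series → Q common, losses add: H = Σh = 27.54 m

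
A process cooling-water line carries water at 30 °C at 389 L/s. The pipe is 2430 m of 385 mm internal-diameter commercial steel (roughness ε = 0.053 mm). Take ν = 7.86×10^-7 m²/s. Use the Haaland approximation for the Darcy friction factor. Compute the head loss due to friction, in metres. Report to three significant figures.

V = 4Q/(πD²) = 4·0.389/(π·0.385²) = 3.341 m/s
Re = VD/ν = 3.341·0.385/7.86×10^-7 = 1.64×10^6 → turbulent
ε/D = 0.053/385 = 1.38×10^-4
Haaland: f = 0.01347
h_f = f(L/D)V²/(2g) = 0.01347·(2430/0.385)·3.341²/(2·9.81) = 48.38 m

h_f ≈ 48.4 m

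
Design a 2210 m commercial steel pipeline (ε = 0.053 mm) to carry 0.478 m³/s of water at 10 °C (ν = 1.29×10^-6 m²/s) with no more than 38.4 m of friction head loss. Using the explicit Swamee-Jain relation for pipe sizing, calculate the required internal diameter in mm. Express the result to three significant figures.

Swamee-Jain (Type III): D = 0.66·[ε^1.25·(LQ²/(gh_f))^4.75 + ν·Q^9.4·(L/(gh_f))^5.2]^0.04
LQ²/(gh_f) = 1.340; L/(gh_f) = 5.867
Term 1 = ε^1.25·(…)^4.75 = 1.82×10^-5; Term 2 = ν·Q^9.4·(…)^5.2 = 1.24×10^-5
D = 0.66·(1.82×10^-5 + 1.24×10^-5)^0.04 = 0.4355 m = 435 mm
Check: V = 3.21 m/s, Re = 1.08×10^6, f = 0.01373, h_f = 36.6 m ≈ 38.4 m ✓

D ≈ 435 mm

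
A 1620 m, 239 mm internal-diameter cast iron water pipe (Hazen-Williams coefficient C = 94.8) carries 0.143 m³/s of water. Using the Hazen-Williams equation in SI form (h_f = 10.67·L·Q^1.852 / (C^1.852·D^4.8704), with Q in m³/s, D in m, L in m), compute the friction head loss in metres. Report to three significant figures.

h_f = 10.67·1620·0.143^1.852 / (94.8^1.852·0.239^4.8704) = 109.6 m

h_f ≈ 110 m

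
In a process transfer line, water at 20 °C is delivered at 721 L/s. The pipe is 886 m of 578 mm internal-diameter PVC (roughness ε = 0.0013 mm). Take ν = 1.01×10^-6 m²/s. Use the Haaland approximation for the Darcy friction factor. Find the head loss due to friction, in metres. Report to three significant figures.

h_f ≈ 6.37 m

V = 4Q/(πD²) = 4·0.721/(π·0.578²) = 2.748 m/s
Re = VD/ν = 2.748·0.578/1.01×10^-6 = 1.57×10^6 → turbulent
ε/D = 0.0013/578 = 2.25×10^-6
Haaland: f = 0.01080
h_f = f(L/D)V²/(2g) = 0.01080·(886/0.578)·2.748²/(2·9.81) = 6.372 m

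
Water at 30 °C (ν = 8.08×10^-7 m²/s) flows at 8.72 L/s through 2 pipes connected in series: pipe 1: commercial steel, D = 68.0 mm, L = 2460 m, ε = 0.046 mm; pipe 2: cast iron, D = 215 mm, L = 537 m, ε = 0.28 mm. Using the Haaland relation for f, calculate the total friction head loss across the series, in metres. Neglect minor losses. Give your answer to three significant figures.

H ≈ 207 m

Pipe 1: V = 2.401 m/s, Re = 2.02×10^5, ε/D = 6.76×10^-4, f = 0.01950, h_1 = f(L/D)V²/2g = 207.3 m
Pipe 2: V = 0.2402 m/s, Re = 6.39×10^4, ε/D = 0.00130, f = 0.02390, h_2 = f(L/D)V²/2g = 0.1755 m
Series → Q common, losses add: H = Σh = 207.5 m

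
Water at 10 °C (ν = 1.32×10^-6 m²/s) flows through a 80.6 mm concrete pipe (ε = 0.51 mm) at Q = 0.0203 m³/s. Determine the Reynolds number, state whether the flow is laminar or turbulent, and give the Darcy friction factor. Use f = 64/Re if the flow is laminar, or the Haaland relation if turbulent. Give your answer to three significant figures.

V = 4Q/(πD²) = 3.979 m/s
Re = VD/ν = 3.979·0.0806/1.32×10^-6 = 2.43×10^5
Re > 4000 → turbulent; ε/D = 0.00633
Haaland: f = 0.03303

Re ≈ 2.43×10^5; turbulent; f ≈ 0.0330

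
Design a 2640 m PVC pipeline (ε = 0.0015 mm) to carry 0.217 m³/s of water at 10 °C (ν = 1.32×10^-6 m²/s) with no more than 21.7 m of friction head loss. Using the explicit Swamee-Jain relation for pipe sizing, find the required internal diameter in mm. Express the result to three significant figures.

Swamee-Jain (Type III): D = 0.66·[ε^1.25·(LQ²/(gh_f))^4.75 + ν·Q^9.4·(L/(gh_f))^5.2]^0.04
LQ²/(gh_f) = 0.5840; L/(gh_f) = 12.40
Term 1 = ε^1.25·(…)^4.75 = 4.08×10^-9; Term 2 = ν·Q^9.4·(…)^5.2 = 3.71×10^-7
D = 0.66·(4.08×10^-9 + 3.71×10^-7)^0.04 = 0.3652 m = 365 mm
Check: V = 2.07 m/s, Re = 5.73×10^5, f = 0.01285, h_f = 20.3 m ≈ 21.7 m ✓

D ≈ 365 mm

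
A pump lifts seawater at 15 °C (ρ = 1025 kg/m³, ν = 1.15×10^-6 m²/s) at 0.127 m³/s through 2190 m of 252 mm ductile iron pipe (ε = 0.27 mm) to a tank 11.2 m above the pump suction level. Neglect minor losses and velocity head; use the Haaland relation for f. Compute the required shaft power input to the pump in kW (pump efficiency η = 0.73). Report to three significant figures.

V = 4Q/(πD²) = 2.546 m/s; Re = 5.58×10^5; ε/D = 0.00107; f = 0.02046
h_f = f(L/D)V²/2g = 58.75 m
Total head H = z + h_f = 11.2 + 58.75 = 69.95 m
P_hyd = ρgQH = 1025·9.81·0.127·69.95 = 89.33 kW
P_shaft = P_hyd/η = 89.33/0.73 = 122.4 kW

P_shaft ≈ 122 kW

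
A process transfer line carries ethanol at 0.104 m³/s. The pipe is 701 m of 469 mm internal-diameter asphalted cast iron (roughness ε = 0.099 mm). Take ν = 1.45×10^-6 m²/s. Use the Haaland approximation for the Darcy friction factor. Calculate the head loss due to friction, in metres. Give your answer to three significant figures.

V = 4Q/(πD²) = 4·0.104/(π·0.469²) = 0.6020 m/s
Re = VD/ν = 0.6020·0.469/1.45×10^-6 = 1.95×10^5 → turbulent
ε/D = 0.099/469 = 2.11×10^-4
Haaland: f = 0.01700
h_f = f(L/D)V²/(2g) = 0.01700·(701/0.469)·0.6020²/(2·9.81) = 0.4695 m

h_f ≈ 0.469 m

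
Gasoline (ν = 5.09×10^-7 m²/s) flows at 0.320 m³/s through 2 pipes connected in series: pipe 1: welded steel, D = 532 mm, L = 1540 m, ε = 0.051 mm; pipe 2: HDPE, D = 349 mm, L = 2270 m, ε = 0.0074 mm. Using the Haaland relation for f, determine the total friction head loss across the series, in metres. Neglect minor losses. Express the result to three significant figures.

H ≈ 44.0 m

Pipe 1: V = 1.440 m/s, Re = 1.50×10^6, ε/D = 9.59×10^-5, f = 0.01287, h_1 = f(L/D)V²/2g = 3.936 m
Pipe 2: V = 3.345 m/s, Re = 2.29×10^6, ε/D = 2.12×10^-5, f = 0.01081, h_2 = f(L/D)V²/2g = 40.09 m
Series → Q common, losses add: H = Σh = 44.02 m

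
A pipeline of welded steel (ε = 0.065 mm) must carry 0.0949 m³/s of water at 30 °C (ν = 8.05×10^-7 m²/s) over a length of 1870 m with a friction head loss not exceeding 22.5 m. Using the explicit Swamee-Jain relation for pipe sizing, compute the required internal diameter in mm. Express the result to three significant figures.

Swamee-Jain (Type III): D = 0.66·[ε^1.25·(LQ²/(gh_f))^4.75 + ν·Q^9.4·(L/(gh_f))^5.2]^0.04
LQ²/(gh_f) = 0.07630; L/(gh_f) = 8.472
Term 1 = ε^1.25·(…)^4.75 = 2.87×10^-11; Term 2 = ν·Q^9.4·(…)^5.2 = 1.31×10^-11
D = 0.66·(2.87×10^-11 + 1.31×10^-11)^0.04 = 0.2537 m = 254 mm
Check: V = 1.88 m/s, Re = 5.92×10^5, f = 0.01582, h_f = 20.9 m ≈ 22.5 m ✓

D ≈ 254 mm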